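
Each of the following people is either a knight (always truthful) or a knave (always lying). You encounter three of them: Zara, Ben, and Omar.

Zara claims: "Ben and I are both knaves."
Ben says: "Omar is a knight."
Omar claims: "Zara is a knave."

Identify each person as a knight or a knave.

Zara: knave, Ben: knight, Omar: knight

Consider Zara. Suppose Zara is a knight.
Then Zara's own statement would have to be true, but it can't be — contradiction.
So Zara is a knave.
With that fixed, Omar's statement is true, so Omar is a knight.
With that fixed, Ben's statement is true, so Ben is a knight.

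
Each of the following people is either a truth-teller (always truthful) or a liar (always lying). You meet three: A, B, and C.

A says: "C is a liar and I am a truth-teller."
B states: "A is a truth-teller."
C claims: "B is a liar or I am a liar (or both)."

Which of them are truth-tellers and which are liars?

Consider A. Suppose A is a truth-teller.
Then no assignment of the remaining roles makes every statement match its speaker's type — contradiction.
So A is a liar.
With that fixed, B's statement is false, so B is a liar.
With that fixed, C's statement is true, so C is a truth-teller.

A: liar, B: liar, C: truth-teller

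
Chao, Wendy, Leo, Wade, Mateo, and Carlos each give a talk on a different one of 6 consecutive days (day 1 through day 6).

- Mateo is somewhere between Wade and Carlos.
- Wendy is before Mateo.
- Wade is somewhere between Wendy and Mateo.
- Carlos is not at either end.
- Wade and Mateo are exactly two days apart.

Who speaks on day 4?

With clues 1–3, Wendy is ruled out for day 4.
With clues 1–4, Wade is ruled out for day 4.
With clues 1–5, Carlos, Chao, and Leo are ruled out for day 4.
So day 4 is Mateo.

Mateo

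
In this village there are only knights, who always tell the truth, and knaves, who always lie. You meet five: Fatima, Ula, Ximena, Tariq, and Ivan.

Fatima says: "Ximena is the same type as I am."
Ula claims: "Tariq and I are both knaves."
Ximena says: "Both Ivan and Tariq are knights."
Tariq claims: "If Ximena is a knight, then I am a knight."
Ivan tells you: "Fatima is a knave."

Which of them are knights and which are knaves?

Consider Fatima. Suppose Fatima is a knight.
Then no assignment of the remaining roles makes every statement match its speaker's type — contradiction.
So Fatima is a knave.
With that fixed, Ivan's statement is true, so Ivan is a knight.
Consider Ula. Suppose Ula is a knight.
Then Ula's own statement would have to be true, but it can't be — contradiction.
So Ula is a knave.
Consider Ximena. Suppose Ximena is a knave.
Then Fatima's statement comes out true, contradicting Fatima being a knave.
So Ximena is a knight.
Consider Tariq. Suppose Tariq is a knave.
Then Ula's statement comes out true, contradicting Ula being a knave.
So Tariq is a knight.

Fatima: knave, Ula: knave, Ximena: knight, Tariq: knight, Ivan: knight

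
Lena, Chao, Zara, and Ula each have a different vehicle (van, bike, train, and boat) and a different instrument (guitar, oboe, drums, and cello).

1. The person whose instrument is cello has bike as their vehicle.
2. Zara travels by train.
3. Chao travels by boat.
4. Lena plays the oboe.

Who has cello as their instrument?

With clues 1–2, Zara is impossible for the one with instrument cello.
With clues 1–3, Chao is impossible for the one with instrument cello.
With clues 1–4, Lena is impossible for the one with instrument cello.
That leaves Ula.

Ula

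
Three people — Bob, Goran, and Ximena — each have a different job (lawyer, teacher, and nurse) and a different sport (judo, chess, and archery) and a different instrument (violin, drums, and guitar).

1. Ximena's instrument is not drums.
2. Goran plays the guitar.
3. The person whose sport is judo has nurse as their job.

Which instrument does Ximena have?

Clue 1 rules out drums for Ximena's instrument.
With clues 1–2, guitar is impossible for Ximena's instrument.
That leaves violin.

violin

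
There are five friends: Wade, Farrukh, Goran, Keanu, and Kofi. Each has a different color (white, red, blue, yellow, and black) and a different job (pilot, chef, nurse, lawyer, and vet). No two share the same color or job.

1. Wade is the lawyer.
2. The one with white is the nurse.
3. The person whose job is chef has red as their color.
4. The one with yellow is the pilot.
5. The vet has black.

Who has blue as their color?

Wade

With clues 1–5, Farrukh, Goran, Keanu, and Kofi are impossible for the one with color blue.
That leaves Wade.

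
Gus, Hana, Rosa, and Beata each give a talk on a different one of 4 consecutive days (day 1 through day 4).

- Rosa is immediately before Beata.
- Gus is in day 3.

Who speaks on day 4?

With clue 1, Rosa is ruled out for day 4.
With clues 1–2, Beata and Gus are ruled out for day 4.
So day 4 is Hana.

Hana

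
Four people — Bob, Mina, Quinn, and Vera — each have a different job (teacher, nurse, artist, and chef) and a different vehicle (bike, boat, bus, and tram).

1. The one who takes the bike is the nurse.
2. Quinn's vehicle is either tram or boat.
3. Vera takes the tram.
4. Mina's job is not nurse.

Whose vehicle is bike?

With clues 1–2, Quinn is impossible for the one with vehicle bike.
With clues 1–3, Vera is impossible for the one with vehicle bike.
With clues 1–4, Mina is impossible for the one with vehicle bike.
That leaves Bob.

Bob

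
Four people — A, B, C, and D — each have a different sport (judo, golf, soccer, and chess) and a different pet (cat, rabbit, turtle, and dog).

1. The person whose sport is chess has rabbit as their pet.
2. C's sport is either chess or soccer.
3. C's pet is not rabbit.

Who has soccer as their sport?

C

With clues 1–3, A, B, and D are impossible for the one with sport soccer.
That leaves C.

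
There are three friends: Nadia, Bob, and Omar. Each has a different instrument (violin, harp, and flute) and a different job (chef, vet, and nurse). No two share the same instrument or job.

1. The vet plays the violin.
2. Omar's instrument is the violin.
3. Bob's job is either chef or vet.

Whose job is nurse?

Nadia

With clues 1–2, Omar is impossible for the one with job nurse.
With clues 1–3, Bob is impossible for the one with job nurse.
That leaves Nadia.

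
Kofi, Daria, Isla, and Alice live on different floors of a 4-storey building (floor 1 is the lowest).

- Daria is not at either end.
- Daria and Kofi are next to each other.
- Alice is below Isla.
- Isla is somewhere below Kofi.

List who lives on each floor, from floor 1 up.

From clue 1: Daria is in {2,3}.
From clues 1–4: Alice → floor 1, Isla → floor 2, Daria → floor 3, Kofi → floor 4.

Alice, Isla, Daria, Kofi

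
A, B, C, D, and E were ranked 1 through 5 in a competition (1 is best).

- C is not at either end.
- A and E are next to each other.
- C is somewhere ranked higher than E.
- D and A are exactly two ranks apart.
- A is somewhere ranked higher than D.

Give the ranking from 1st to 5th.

B, C, A, E, D

From clue 1: C is in {2,3,4}.
From clues 1–3: C is in {2,3}.
From clues 1–4: B is in {1,5}.
From clues 1–5: B → rank 1, C → rank 2, A → rank 3, E → rank 4, D → rank 5.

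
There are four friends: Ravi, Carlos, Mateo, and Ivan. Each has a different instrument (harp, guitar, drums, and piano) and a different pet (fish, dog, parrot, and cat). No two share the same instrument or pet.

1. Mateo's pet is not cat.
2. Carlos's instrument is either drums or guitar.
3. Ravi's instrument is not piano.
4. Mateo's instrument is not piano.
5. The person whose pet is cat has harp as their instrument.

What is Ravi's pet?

cat

With clues 1–5, dog, fish, and parrot are impossible for Ravi's pet.
That leaves cat.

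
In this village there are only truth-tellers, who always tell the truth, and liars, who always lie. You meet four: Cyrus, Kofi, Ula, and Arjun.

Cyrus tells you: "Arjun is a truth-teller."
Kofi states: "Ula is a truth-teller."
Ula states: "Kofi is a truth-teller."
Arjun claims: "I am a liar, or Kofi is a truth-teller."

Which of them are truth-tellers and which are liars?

Consider Cyrus. Suppose Cyrus is a liar.
Then no assignment of the remaining roles makes every statement match its speaker's type — contradiction.
So Cyrus is a truth-teller.
Consider Kofi. Suppose Kofi is a liar.
Then whichever role Arjun has, Arjun's statement has the wrong truth value — contradiction.
So Kofi is a truth-teller.
With that fixed, Ula's statement is true, so Ula is a truth-teller.
With that fixed, Arjun's statement is true, so Arjun is a truth-teller.

Cyrus: truth-teller, Kofi: truth-teller, Ula: truth-teller, Arjun: truth-teller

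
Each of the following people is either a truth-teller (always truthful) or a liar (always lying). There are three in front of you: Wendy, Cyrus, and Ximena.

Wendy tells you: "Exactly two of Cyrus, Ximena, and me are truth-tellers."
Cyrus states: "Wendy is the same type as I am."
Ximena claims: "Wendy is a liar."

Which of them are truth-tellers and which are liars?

Wendy: truth-teller, Cyrus: truth-teller, Ximena: liar

Consider Wendy. Suppose Wendy is a liar.
Then whichever role Cyrus has, Cyrus's statement has the wrong truth value — contradiction.
So Wendy is a truth-teller.
With that fixed, Ximena's statement is false, so Ximena is a liar.
Consider Cyrus. Suppose Cyrus is a liar.
Then Wendy's statement comes out false, contradicting Wendy being a truth-teller.
So Cyrus is a truth-teller.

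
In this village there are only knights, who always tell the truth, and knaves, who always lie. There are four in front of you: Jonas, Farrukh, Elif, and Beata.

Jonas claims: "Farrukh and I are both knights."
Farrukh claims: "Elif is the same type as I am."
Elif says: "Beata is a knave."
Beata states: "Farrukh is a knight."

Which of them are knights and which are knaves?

Consider Jonas. Suppose Jonas is a knight.
Then no assignment of the remaining roles makes every statement match its speaker's type — contradiction.
So Jonas is a knave.
Consider Farrukh. Suppose Farrukh is a knight.
Then no assignment of the remaining roles makes every statement match its speaker's type — contradiction.
So Farrukh is a knave.
With that fixed, Beata's statement is false, so Beata is a knave.
With that fixed, Elif's statement is true, so Elif is a knight.

Jonas: knave, Farrukh: knave, Elif: knight, Beata: knave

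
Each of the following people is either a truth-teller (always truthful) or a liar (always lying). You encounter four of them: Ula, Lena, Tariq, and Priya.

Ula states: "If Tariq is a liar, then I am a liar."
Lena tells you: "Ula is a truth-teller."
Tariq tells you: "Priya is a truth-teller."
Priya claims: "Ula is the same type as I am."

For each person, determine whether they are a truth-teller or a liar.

Consider Ula. Suppose Ula is a liar.
Then Ula's own statement would have to be false, but it can't be — contradiction.
So Ula is a truth-teller.
With that fixed, Lena's statement is true, so Lena is a truth-teller.
Consider Tariq. Suppose Tariq is a liar.
Then Ula's statement comes out false, contradicting Ula being a truth-teller.
So Tariq is a truth-teller.
Consider Priya. Suppose Priya is a liar.
Then Tariq's statement comes out false, contradicting Tariq being a truth-teller.
So Priya is a truth-teller.

Ula: truth-teller, Lena: truth-teller, Tariq: truth-teller, Priya: truth-teller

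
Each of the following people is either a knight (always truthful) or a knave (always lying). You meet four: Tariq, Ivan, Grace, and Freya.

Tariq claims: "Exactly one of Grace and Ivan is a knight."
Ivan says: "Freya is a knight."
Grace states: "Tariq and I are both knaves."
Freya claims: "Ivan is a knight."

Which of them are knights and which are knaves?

Consider Tariq. Suppose Tariq is a knave.
Then whichever role Grace has, Grace's statement has the wrong truth value — contradiction.
So Tariq is a knight.
With that fixed, Grace's statement is false, so Grace is a knave.
Consider Ivan. Suppose Ivan is a knave.
Then Tariq's statement comes out false, contradicting Tariq being a knight.
So Ivan is a knight.
With that fixed, Freya's statement is true, so Freya is a knight.

Tariq: knight, Ivan: knight, Grace: knave, Freya: knight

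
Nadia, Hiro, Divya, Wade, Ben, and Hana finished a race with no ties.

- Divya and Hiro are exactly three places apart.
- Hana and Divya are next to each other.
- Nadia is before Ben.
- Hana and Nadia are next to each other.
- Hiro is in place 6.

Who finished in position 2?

Hana

With clues 1–4, Ben and Wade are ruled out for place 2.
With clues 1–5, Divya, Hiro, and Nadia are ruled out for place 2.
So place 2 is Hana.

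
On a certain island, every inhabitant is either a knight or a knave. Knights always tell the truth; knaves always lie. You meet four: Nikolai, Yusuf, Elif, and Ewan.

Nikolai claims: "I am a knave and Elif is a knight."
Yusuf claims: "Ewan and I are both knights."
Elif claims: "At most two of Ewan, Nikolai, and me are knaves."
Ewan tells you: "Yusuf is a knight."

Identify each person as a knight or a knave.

Nikolai: knave, Yusuf: knave, Elif: knave, Ewan: knave

Consider Nikolai. Suppose Nikolai is a knight.
Then Nikolai's own statement would have to be true, but it can't be — contradiction.
So Nikolai is a knave.
Consider Yusuf. Suppose Yusuf is a knight.
Then no assignment of the remaining roles makes every statement match its speaker's type — contradiction.
So Yusuf is a knave.
With that fixed, Ewan's statement is false, so Ewan is a knave.
Consider Elif. Suppose Elif is a knight.
Then Nikolai's statement comes out true, contradicting Nikolai being a knave.
So Elif is a knave.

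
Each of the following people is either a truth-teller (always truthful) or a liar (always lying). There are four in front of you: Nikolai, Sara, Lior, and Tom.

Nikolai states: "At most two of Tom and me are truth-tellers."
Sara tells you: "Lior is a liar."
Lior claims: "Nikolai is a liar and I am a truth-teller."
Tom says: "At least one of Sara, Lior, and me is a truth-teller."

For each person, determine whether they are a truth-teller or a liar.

Nikolai: truth-teller, Sara: truth-teller, Lior: liar, Tom: truth-teller

Regardless of anyone's role, Nikolai's statement is true, so Nikolai is a truth-teller.
With that fixed, Lior's statement is false, so Lior is a liar.
With that fixed, Sara's statement is true, so Sara is a truth-teller.
With that fixed, Tom's statement is true, so Tom is a truth-teller.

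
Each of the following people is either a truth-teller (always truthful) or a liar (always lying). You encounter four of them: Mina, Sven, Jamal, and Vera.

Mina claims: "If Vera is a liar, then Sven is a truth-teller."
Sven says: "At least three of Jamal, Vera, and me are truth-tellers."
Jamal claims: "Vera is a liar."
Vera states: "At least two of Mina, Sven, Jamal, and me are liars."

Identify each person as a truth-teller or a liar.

Consider Mina. Suppose Mina is a liar.
Then no assignment of the remaining roles makes every statement match its speaker's type — contradiction.
So Mina is a truth-teller.
Consider Sven. Suppose Sven is a truth-teller.
Then no assignment of the remaining roles makes every statement match its speaker's type — contradiction.
So Sven is a liar.
Consider Jamal. Suppose Jamal is a truth-teller.
Then whichever role Vera has, Vera's statement has the wrong truth value — contradiction.
So Jamal is a liar.
With that fixed, Vera's statement is true, so Vera is a truth-teller.

Mina: truth-teller, Sven: liar, Jamal: liar, Vera: truth-teller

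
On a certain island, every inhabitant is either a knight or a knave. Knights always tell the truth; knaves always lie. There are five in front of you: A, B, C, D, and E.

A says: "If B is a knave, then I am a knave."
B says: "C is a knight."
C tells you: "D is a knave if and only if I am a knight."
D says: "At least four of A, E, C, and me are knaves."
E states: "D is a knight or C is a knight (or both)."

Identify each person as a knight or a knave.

Consider A. Suppose A is a knave.
Then A's own statement would have to be false, but it can't be — contradiction.
So A is a knight.
With that fixed, D's statement is false, so D is a knave.
Consider B. Suppose B is a knave.
Then A's statement comes out false, contradicting A being a knight.
So B is a knight.
Consider C. Suppose C is a knave.
Then B's statement comes out false, contradicting B being a knight.
So C is a knight.
With that fixed, E's statement is true, so E is a knight.

A: knight, B: knight, C: knight, D: knave, E: knight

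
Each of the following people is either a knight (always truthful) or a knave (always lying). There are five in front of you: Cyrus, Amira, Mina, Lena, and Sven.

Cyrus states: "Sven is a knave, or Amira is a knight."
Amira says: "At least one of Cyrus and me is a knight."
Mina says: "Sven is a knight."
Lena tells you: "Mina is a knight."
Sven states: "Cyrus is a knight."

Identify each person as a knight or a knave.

Cyrus: knight, Amira: knight, Mina: knight, Lena: knight, Sven: knight

Consider Cyrus. Suppose Cyrus is a knave.
Then no assignment of the remaining roles makes every statement match its speaker's type — contradiction.
So Cyrus is a knight.
With that fixed, Amira's statement is true, so Amira is a knight.
With that fixed, Sven's statement is true, so Sven is a knight.
With that fixed, Mina's statement is true, so Mina is a knight.
With that fixed, Lena's statement is true, so Lena is a knight.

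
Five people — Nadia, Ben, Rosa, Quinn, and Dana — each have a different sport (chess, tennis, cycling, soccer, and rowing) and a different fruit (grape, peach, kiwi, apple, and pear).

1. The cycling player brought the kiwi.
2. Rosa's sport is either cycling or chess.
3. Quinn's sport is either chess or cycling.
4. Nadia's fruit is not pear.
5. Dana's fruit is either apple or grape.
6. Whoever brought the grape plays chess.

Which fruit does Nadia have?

peach

With clues 1–3, kiwi is impossible for Nadia's fruit.
With clues 1–4, pear is impossible for Nadia's fruit.
With clues 1–6, apple and grape are impossible for Nadia's fruit.
That leaves peach.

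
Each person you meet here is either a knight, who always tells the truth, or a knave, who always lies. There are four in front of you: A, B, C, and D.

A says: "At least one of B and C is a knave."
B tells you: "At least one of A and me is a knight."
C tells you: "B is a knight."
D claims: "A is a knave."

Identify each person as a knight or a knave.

Consider A. Suppose A is a knight.
Then no assignment of the remaining roles makes every statement match its speaker's type — contradiction.
So A is a knave.
With that fixed, D's statement is true, so D is a knight.
Consider B. Suppose B is a knave.
Then A's statement comes out true, contradicting A being a knave.
So B is a knight.
With that fixed, C's statement is true, so C is a knight.

A: knave, B: knight, C: knight, D: knight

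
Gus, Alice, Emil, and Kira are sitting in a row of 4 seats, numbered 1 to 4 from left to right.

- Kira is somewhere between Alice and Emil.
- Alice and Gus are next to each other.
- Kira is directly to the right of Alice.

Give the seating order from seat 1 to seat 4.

From clue 1: Kira is in {2,3}.
From clues 1–2: Emil is in {1,4}.
From clues 1–3: Gus → seat 1, Alice → seat 2, Kira → seat 3, Emil → seat 4.

Gus, Alice, Kira, Emil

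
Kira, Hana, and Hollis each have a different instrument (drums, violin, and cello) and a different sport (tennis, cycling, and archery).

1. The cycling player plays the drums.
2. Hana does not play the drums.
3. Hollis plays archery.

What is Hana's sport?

With clues 1–2, cycling is impossible for Hana's sport.
With clues 1–3, archery is impossible for Hana's sport.
That leaves tennis.

tennis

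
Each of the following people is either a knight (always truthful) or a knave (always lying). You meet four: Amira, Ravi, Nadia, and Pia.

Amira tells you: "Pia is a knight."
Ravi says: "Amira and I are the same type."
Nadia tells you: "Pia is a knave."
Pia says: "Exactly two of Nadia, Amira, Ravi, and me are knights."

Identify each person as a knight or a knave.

Consider Amira. Suppose Amira is a knave.
Then whichever role Ravi has, Ravi's statement has the wrong truth value — contradiction.
So Amira is a knight.
Consider Ravi. Suppose Ravi is a knight.
Then no assignment of the remaining roles makes every statement match its speaker's type — contradiction.
So Ravi is a knave.
Consider Nadia. Suppose Nadia is a knight.
Then whichever role Pia has, Pia's statement has the wrong truth value — contradiction.
So Nadia is a knave.
Consider Pia. Suppose Pia is a knave.
Then Amira's statement comes out false, contradicting Amira being a knight.
So Pia is a knight.

Amira: knight, Ravi: knave, Nadia: knave, Pia: knight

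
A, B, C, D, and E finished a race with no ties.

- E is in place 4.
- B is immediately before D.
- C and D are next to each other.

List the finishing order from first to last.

From clue 1: E → place 4.
From clues 1–2: B is in {1,2}.
From clues 1–3: B → place 1, D → place 2, C → place 3, A → place 5.

B, D, C, E, A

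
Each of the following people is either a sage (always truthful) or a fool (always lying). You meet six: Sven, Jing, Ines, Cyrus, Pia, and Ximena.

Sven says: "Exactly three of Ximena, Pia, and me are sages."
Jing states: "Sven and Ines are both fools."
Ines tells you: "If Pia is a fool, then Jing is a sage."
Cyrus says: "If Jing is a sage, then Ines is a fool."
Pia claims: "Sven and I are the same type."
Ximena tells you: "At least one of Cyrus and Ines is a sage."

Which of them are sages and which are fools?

Sven: sage, Jing: fool, Ines: sage, Cyrus: sage, Pia: sage, Ximena: sage

Consider Sven. Suppose Sven is a fool.
Then whichever role Pia has, Pia's statement has the wrong truth value — contradiction.
So Sven is a sage.
With that fixed, Jing's statement is false, so Jing is a fool.
With that fixed, Cyrus's statement is true, so Cyrus is a sage.
With that fixed, Ximena's statement is true, so Ximena is a sage.
Consider Ines. Suppose Ines is a fool.
Then no assignment of the remaining roles makes every statement match its speaker's type — contradiction.
So Ines is a sage.
Consider Pia. Suppose Pia is a fool.
Then Sven's statement comes out false, contradicting Sven being a sage.
So Pia is a sage.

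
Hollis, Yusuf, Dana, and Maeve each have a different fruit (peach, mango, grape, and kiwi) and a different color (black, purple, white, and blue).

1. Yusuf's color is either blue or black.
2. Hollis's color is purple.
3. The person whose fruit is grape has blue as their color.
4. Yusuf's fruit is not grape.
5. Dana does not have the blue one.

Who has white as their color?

Clue 1 rules out Yusuf for the one with color white.
With clues 1–2, Hollis is impossible for the one with color white.
With clues 1–5, Maeve is impossible for the one with color white.
That leaves Dana.

Dana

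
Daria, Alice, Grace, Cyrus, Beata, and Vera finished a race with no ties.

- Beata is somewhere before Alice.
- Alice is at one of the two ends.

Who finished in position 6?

Alice

With clue 1, Beata is ruled out for place 6.
With clues 1–2, Cyrus, Daria, Grace, and Vera are ruled out for place 6.
So place 6 is Alice.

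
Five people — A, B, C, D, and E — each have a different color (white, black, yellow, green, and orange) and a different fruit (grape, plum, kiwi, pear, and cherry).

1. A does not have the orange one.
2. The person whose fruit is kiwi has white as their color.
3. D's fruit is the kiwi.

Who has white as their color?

D

With clues 1–3, A, B, C, and E are impossible for the one with color white.
That leaves D.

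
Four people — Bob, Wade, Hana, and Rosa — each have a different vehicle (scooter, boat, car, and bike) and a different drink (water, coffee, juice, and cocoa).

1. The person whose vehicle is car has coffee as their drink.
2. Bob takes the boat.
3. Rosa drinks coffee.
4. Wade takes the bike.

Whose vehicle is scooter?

Hana

With clues 1–2, Bob is impossible for the one with vehicle scooter.
With clues 1–3, Rosa is impossible for the one with vehicle scooter.
With clues 1–4, Wade is impossible for the one with vehicle scooter.
That leaves Hana.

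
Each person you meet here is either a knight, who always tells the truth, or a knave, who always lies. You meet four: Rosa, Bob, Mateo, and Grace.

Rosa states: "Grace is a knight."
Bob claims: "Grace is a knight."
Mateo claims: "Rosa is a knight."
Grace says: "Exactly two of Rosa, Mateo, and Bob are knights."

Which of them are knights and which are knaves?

Consider Rosa. Suppose Rosa is a knight.
Then no assignment of the remaining roles makes every statement match its speaker's type — contradiction.
So Rosa is a knave.
With that fixed, Mateo's statement is false, so Mateo is a knave.
With that fixed, Grace's statement is false, so Grace is a knave.
With that fixed, Bob's statement is false, so Bob is a knave.

Rosa: knave, Bob: knave, Mateo: knave, Grace: knave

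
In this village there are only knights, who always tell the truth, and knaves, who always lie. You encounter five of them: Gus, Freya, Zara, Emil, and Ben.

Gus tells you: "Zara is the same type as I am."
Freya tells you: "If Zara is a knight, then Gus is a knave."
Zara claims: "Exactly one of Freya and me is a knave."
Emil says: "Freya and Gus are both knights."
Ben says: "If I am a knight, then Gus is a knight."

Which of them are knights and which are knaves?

Gus: knight, Freya: knave, Zara: knight, Emil: knave, Ben: knight

Consider Gus. Suppose Gus is a knave.
Then whichever role Ben has, Ben's statement has the wrong truth value — contradiction.
So Gus is a knight.
With that fixed, Ben's statement is true, so Ben is a knight.
Consider Freya. Suppose Freya is a knight.
Then whichever role Zara has, Zara's statement has the wrong truth value — contradiction.
So Freya is a knave.
With that fixed, Emil's statement is false, so Emil is a knave.
Consider Zara. Suppose Zara is a knave.
Then Gus's statement comes out false, contradicting Gus being a knight.
So Zara is a knight.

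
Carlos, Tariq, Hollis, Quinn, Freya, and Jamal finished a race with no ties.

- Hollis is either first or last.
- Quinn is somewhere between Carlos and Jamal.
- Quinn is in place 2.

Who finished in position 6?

With clues 1–2, Quinn is ruled out for place 6.
With clues 1–3, Carlos, Freya, Jamal, and Tariq are ruled out for place 6.
So place 6 is Hollis.

Hollis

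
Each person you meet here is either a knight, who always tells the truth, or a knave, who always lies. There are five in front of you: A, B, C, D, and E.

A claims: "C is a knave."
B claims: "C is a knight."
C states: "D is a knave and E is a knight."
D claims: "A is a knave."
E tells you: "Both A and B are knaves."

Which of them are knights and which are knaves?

Consider A. Suppose A is a knave.
Then no assignment of the remaining roles makes every statement match its speaker's type — contradiction.
So A is a knight.
With that fixed, D's statement is false, so D is a knave.
With that fixed, E's statement is false, so E is a knave.
With that fixed, C's statement is false, so C is a knave.
With that fixed, B's statement is false, so B is a knave.

A: knight, B: knave, C: knave, D: knave, E: knave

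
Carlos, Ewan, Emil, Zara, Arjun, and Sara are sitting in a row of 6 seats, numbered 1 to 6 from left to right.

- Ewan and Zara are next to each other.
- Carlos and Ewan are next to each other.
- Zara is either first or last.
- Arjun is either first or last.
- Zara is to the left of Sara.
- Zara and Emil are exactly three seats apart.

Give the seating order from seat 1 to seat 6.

From clues 1–2: Ewan is in {2,3,4,5}.
From clues 1–3: Carlos is in {3,4}.
From clues 1–5: Zara → seat 1, Ewan → seat 2, Carlos → seat 3, Arjun → seat 6.
From clues 1–6: Emil → seat 4, Sara → seat 5.

Zara, Ewan, Carlos, Emil, Sara, Arjun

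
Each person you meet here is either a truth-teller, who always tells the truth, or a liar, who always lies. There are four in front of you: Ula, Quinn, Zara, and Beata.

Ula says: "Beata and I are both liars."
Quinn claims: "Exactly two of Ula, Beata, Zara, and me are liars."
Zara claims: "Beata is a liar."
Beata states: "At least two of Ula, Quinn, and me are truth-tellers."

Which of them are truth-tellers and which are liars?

Consider Ula. Suppose Ula is a truth-teller.
Then Ula's own statement would have to be true, but it can't be — contradiction.
So Ula is a liar.
Consider Quinn. Suppose Quinn is a liar.
Then no assignment of the remaining roles makes every statement match its speaker's type — contradiction.
So Quinn is a truth-teller.
Consider Zara. Suppose Zara is a truth-teller.
Then no assignment of the remaining roles makes every statement match its speaker's type — contradiction.
So Zara is a liar.
Consider Beata. Suppose Beata is a liar.
Then Ula's statement comes out true, contradicting Ula being a liar.
So Beata is a truth-teller.

Ula: liar, Quinn: truth-teller, Zara: liar, Beata: truth-teller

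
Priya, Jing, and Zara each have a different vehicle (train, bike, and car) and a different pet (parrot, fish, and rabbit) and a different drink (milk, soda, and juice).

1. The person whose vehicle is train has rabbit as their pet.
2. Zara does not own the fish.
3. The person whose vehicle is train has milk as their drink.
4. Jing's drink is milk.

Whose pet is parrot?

With clues 1–4, Jing and Priya are impossible for the one with pet parrot.
That leaves Zara.

Zara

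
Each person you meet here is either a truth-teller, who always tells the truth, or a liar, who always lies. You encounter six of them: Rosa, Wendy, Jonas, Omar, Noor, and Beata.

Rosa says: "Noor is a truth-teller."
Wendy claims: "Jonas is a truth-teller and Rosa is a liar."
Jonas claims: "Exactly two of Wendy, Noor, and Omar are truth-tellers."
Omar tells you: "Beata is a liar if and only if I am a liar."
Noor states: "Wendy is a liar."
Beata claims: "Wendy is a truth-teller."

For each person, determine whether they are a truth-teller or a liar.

Consider Rosa. Suppose Rosa is a truth-teller.
Then no assignment of the remaining roles makes every statement match its speaker's type — contradiction.
So Rosa is a liar.
Consider Wendy. Suppose Wendy is a liar.
Then no assignment of the remaining roles makes every statement match its speaker's type — contradiction.
So Wendy is a truth-teller.
With that fixed, Noor's statement is false, so Noor is a liar.
With that fixed, Beata's statement is true, so Beata is a truth-teller.
Consider Jonas. Suppose Jonas is a liar.
Then Wendy's statement comes out false, contradicting Wendy being a truth-teller.
So Jonas is a truth-teller.
Consider Omar. Suppose Omar is a liar.
Then Jonas's statement comes out false, contradicting Jonas being a truth-teller.
So Omar is a truth-teller.

Rosa: liar, Wendy: truth-teller, Jonas: truth-teller, Omar: truth-teller, Noor: liar, Beata: truth-teller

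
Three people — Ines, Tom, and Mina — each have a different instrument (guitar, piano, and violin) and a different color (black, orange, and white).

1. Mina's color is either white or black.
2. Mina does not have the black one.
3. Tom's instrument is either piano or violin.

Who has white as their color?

With clues 1–2, Ines and Tom are impossible for the one with color white.
That leaves Mina.

Mina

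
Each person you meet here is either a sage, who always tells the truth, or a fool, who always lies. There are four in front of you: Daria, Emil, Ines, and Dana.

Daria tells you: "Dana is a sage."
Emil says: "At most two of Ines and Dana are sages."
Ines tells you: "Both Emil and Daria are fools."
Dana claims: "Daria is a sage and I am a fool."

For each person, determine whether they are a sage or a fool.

Daria: fool, Emil: sage, Ines: fool, Dana: fool

Regardless of anyone's role, Emil's statement is true, so Emil is a sage.
With that fixed, Ines's statement is false, so Ines is a fool.
Consider Daria. Suppose Daria is a sage.
Then whichever role Dana has, Dana's statement has the wrong truth value — contradiction.
So Daria is a fool.
With that fixed, Dana's statement is false, so Dana is a fool.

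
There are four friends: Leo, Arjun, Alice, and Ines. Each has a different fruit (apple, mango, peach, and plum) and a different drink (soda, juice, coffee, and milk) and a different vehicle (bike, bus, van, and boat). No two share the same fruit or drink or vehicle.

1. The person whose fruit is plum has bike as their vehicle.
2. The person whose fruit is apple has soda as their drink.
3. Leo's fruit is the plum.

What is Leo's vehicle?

bike

With clues 1–3, boat, bus, and van are impossible for Leo's vehicle.
That leaves bike.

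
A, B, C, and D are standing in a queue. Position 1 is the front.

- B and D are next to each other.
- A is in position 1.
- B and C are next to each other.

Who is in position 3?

With clues 1–2, A and C are ruled out for position 3.
With clues 1–3, D is ruled out for position 3.
So position 3 is B.

B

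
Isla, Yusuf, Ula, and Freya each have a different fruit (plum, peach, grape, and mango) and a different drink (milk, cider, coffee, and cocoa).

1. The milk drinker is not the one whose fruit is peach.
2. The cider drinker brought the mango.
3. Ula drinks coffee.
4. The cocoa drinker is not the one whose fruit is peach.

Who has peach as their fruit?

With clues 1–4, Freya, Isla, and Yusuf are impossible for the one with fruit peach.
That leaves Ula.

Ula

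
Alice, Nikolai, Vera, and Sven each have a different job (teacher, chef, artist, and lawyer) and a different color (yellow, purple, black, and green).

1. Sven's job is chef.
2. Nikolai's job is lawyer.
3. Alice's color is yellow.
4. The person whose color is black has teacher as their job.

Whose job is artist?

Clue 1 rules out Sven for the one with job artist.
With clues 1–2, Nikolai is impossible for the one with job artist.
With clues 1–4, Vera is impossible for the one with job artist.
That leaves Alice.

Alice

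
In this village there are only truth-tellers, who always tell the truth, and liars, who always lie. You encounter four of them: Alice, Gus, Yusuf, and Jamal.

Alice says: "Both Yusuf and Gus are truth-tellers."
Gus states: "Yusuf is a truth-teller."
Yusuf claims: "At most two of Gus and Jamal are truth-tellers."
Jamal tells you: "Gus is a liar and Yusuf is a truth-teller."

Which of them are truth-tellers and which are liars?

Alice: truth-teller, Gus: truth-teller, Yusuf: truth-teller, Jamal: liar

Regardless of anyone's role, Yusuf's statement is true, so Yusuf is a truth-teller.
With that fixed, Gus's statement is true, so Gus is a truth-teller.
With that fixed, Jamal's statement is false, so Jamal is a liar.
With that fixed, Alice's statement is true, so Alice is a truth-teller.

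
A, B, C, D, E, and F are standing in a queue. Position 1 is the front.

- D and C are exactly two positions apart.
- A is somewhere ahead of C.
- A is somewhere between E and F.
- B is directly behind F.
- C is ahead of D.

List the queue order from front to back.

From clues 1–2: A is in {1,2,3,4,5}.
From clues 1–3: A is in {2,3,4}.
From clues 1–4: A is in {3,4}.
From clues 1–5: F → position 1, B → position 2, A → position 3, C → position 4, E → position 5, D → position 6.

F, B, A, C, E, D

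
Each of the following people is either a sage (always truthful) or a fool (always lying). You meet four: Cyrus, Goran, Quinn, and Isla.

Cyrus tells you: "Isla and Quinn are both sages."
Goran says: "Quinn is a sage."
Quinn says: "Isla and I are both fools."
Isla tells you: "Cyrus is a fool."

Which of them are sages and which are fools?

Cyrus: fool, Goran: fool, Quinn: fool, Isla: sage

Consider Cyrus. Suppose Cyrus is a sage.
Then no assignment of the remaining roles makes every statement match its speaker's type — contradiction.
So Cyrus is a fool.
With that fixed, Isla's statement is true, so Isla is a sage.
With that fixed, Quinn's statement is false, so Quinn is a fool.
With that fixed, Goran's statement is false, so Goran is a fool.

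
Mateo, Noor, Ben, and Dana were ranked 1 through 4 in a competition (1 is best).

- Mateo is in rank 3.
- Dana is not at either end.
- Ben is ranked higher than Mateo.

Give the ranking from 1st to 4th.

From clue 1: Mateo → rank 3.
From clues 1–2: Dana → rank 2.
From clues 1–3: Ben → rank 1, Noor → rank 4.

Ben, Dana, Mateo, Noor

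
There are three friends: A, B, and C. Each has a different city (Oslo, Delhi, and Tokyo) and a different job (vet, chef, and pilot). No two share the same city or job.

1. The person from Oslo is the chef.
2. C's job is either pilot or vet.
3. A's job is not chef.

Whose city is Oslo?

B

With clues 1–2, C is impossible for the one with city Oslo.
With clues 1–3, A is impossible for the one with city Oslo.
That leaves B.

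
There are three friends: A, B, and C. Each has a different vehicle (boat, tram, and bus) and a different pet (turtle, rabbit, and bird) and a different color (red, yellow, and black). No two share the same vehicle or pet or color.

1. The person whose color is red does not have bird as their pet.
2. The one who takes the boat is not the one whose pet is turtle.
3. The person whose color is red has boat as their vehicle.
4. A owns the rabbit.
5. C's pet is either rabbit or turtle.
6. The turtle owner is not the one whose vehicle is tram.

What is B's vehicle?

tram

With clues 1–4, boat is impossible for B's vehicle.
With clues 1–6, bus is impossible for B's vehicle.
That leaves tram.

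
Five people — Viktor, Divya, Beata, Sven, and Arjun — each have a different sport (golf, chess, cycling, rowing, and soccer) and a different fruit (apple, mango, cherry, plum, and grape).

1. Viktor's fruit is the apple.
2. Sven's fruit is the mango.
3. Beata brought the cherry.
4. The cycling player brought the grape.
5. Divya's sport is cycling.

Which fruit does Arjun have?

plum

Clue 1 rules out apple for Arjun's fruit.
With clues 1–2, mango is impossible for Arjun's fruit.
With clues 1–3, cherry is impossible for Arjun's fruit.
With clues 1–5, grape is impossible for Arjun's fruit.
That leaves plum.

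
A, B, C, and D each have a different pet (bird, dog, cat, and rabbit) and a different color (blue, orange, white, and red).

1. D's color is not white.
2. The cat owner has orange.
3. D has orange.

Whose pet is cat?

D

With clues 1–3, A, B, and C are impossible for the one with pet cat.
That leaves D.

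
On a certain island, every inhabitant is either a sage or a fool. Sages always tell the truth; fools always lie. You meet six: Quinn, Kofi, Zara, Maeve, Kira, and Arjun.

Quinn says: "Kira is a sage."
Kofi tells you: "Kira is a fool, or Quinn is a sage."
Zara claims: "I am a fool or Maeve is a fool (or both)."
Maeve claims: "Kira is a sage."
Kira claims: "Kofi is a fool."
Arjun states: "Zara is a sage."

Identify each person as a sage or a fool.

Quinn: fool, Kofi: sage, Zara: sage, Maeve: fool, Kira: fool, Arjun: sage

Consider Quinn. Suppose Quinn is a sage.
Then no assignment of the remaining roles makes every statement match its speaker's type — contradiction.
So Quinn is a fool.
Consider Kofi. Suppose Kofi is a fool.
Then no assignment of the remaining roles makes every statement match its speaker's type — contradiction.
So Kofi is a sage.
With that fixed, Kira's statement is false, so Kira is a fool.
With that fixed, Maeve's statement is false, so Maeve is a fool.
With that fixed, Zara's statement is true, so Zara is a sage.
With that fixed, Arjun's statement is true, so Arjun is a sage.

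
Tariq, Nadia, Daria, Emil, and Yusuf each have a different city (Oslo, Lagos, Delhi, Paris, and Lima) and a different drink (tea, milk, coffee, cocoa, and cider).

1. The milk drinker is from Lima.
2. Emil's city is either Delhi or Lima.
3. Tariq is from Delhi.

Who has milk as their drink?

Emil

With clues 1–3, Daria, Nadia, Tariq, and Yusuf are impossible for the one with drink milk.
That leaves Emil.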